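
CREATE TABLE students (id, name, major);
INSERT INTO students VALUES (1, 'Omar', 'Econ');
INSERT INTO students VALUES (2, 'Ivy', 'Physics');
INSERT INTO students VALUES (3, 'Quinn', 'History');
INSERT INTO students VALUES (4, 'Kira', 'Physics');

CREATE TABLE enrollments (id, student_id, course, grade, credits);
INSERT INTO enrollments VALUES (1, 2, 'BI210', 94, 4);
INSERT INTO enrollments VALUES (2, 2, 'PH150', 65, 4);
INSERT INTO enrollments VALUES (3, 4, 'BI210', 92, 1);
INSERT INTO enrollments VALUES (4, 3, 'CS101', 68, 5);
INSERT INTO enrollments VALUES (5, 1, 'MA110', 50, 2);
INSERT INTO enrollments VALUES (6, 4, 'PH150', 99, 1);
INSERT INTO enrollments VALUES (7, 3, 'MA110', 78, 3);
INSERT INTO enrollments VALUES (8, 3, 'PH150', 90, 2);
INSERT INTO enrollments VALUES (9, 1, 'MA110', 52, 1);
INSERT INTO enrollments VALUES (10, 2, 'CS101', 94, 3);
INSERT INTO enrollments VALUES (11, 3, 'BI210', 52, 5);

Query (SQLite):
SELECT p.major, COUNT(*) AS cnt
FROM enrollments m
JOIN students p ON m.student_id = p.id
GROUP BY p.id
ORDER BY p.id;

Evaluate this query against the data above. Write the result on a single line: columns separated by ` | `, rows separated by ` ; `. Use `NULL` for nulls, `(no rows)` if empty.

Econ | 2 ; Physics | 3 ; History | 4 ; Physics | 2

Join each enrollments row to its students via student_id.
Group joined rows by students.id; compute COUNT(*) per group.
  1: ids {5, 9} → COUNT(*)=2
  2: ids {1, 2, 10} → COUNT(*)=3
  3: ids {4, 7, 8, 11} → COUNT(*)=4
  4: ids {3, 6} → COUNT(*)=2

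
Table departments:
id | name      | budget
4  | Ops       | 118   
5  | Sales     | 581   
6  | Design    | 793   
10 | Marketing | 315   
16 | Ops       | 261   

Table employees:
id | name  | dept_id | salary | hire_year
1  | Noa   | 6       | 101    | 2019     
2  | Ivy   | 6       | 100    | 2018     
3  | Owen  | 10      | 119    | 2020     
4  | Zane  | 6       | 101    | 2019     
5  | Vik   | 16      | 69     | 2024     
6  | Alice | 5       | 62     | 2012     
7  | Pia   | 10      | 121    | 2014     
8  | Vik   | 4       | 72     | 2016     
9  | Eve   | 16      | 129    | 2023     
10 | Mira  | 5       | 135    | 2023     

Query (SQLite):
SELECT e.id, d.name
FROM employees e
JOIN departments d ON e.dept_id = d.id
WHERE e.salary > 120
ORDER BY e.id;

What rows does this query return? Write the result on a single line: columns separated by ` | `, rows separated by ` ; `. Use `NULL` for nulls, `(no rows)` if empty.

7 | Marketing ; 9 | Ops ; 10 | Sales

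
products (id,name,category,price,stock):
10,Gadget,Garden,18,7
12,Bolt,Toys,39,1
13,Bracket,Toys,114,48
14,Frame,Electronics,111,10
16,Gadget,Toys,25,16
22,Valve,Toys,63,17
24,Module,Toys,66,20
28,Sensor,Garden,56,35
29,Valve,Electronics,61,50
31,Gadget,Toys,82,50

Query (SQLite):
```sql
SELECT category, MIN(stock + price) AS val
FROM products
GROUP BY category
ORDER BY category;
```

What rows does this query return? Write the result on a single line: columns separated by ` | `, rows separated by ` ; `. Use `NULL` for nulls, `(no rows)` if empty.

Electronics | 111 ; Garden | 25 ; Toys | 40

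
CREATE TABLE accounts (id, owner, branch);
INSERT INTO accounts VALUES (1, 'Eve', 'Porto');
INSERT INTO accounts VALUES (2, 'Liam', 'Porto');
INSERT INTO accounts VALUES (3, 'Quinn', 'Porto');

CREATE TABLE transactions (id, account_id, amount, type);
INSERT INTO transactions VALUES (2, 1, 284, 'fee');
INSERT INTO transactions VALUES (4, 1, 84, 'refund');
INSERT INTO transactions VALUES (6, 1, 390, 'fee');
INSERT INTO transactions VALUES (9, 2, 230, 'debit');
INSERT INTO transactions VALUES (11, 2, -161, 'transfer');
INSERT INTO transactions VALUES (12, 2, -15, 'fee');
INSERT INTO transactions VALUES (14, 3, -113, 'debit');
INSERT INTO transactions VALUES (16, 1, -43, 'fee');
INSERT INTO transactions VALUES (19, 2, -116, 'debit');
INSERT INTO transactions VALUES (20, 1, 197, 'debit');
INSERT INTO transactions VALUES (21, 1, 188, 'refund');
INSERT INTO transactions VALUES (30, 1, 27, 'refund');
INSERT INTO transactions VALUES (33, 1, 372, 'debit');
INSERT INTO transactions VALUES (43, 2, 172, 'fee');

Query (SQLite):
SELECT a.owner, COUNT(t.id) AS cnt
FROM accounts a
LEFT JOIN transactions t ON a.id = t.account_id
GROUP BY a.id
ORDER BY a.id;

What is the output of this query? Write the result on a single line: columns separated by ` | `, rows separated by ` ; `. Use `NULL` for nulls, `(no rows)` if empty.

Eve | 8 ; Liam | 5 ; Quinn | 1

LEFT JOIN keeps every accounts row; unmatched ones get NULL for transactions columns.
Group by accounts.id and compute COUNT(t.id). COUNT(col) of an all-NULL group is 0.
  1: ids {2, 4, 6, 16, 20, 21, 30, 33} → COUNT(t.id)=8
  2: ids {9, 11, 12, 19, 43} → COUNT(t.id)=5
  3: ids {14} → COUNT(t.id)=1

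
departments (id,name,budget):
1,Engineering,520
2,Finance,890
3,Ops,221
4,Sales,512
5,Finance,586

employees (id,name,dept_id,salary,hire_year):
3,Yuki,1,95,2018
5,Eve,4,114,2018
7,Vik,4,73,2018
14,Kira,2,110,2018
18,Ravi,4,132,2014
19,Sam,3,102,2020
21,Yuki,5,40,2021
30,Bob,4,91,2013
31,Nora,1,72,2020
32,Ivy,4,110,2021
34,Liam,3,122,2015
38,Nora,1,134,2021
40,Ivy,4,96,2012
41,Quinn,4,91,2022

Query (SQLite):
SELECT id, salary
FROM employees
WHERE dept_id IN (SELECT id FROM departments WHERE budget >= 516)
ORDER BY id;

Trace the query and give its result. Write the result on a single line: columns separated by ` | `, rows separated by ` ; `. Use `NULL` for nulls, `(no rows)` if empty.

3 | 95 ; 14 | 110 ; 21 | 40 ; 31 | 72 ; 38 | 134

Inner query: departments.id where budget >= 516.
Outer: keep employees rows whose dept_id is in that set.
Inner query → {1, 2, 5}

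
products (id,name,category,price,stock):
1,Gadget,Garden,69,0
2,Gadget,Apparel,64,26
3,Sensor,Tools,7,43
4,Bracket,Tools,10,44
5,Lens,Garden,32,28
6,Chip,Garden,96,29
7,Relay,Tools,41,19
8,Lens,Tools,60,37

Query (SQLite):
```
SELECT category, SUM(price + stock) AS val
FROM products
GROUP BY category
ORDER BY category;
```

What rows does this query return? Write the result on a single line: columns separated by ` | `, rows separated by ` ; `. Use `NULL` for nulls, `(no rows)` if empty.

Apparel | 90 ; Garden | 254 ; Tools | 261

For each row compute price + stock.
Group by category; take SUM of the expression per group.
  Apparel: ids {2} → SUM(price + stock)=90
  Garden: ids {1, 5, 6} → SUM(price + stock)=254
  Tools: ids {3, 4, 7, 8} → SUM(price + stock)=261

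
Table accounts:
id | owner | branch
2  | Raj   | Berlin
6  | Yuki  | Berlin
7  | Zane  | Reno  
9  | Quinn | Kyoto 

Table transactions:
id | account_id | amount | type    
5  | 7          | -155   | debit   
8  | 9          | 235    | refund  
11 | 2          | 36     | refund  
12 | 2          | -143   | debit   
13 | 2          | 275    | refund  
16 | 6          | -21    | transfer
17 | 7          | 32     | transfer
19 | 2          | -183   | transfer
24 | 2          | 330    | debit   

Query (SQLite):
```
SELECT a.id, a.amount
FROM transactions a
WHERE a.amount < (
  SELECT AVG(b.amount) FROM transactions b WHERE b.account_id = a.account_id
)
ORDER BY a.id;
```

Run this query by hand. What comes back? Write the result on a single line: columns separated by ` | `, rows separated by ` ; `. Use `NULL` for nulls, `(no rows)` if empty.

5 | -155 ; 11 | 36 ; 12 | -143 ; 19 | -183

For each transactions row a, compute AVG(amount) over rows sharing a.account_id.
Keep row a if a.amount < that per-group AVG.
  account_id=2: AVG(amount) = 63.0
  account_id=6: AVG(amount) = -21.0
  account_id=7: AVG(amount) = -61.5
  account_id=9: AVG(amount) = 235.0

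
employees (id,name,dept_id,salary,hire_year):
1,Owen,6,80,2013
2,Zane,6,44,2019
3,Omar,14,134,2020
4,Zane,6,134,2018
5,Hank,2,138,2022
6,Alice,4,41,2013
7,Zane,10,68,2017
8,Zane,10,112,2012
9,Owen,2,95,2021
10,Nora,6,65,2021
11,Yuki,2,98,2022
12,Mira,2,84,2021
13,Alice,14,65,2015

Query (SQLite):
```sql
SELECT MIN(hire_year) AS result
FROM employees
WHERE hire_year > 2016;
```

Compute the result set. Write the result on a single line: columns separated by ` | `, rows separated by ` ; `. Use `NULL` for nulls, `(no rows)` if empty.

Rows where hire_year > 2016 → hire_year values: [2019, 2020, 2018, 2022, 2017, 2021, 2021, 2022, 2021].
MIN of non-NULL values = 2017.

2017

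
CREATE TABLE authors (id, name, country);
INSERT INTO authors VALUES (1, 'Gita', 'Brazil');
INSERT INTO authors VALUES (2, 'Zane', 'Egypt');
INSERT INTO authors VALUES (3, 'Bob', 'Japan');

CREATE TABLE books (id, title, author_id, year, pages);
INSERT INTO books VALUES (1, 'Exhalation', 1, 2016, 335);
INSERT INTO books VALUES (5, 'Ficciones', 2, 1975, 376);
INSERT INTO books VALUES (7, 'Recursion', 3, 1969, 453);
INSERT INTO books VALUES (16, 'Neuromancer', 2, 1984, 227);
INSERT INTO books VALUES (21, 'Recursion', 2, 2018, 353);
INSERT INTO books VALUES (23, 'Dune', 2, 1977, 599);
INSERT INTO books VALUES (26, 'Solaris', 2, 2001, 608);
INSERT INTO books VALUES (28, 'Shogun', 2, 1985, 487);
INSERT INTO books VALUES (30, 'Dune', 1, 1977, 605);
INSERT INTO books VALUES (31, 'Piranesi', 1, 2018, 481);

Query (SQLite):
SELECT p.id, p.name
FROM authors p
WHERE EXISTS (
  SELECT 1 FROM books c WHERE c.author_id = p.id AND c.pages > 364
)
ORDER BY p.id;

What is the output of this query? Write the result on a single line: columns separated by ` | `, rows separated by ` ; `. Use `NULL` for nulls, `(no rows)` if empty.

1 | Gita ; 2 | Zane ; 3 | Bob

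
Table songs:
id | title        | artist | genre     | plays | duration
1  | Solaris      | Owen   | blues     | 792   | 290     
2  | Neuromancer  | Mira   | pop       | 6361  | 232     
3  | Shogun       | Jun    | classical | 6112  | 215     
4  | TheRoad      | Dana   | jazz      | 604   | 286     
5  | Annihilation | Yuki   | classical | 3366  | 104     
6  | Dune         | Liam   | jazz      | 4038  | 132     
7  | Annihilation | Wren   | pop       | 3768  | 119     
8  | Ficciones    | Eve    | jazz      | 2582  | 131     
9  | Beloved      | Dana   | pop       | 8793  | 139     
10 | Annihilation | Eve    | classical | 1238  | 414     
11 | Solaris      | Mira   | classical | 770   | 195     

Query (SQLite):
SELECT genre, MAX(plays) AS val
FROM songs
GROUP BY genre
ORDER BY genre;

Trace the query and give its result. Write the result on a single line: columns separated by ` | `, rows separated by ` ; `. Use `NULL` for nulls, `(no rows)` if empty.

Partition songs by genre; compute MAX(plays) within each group.
  blues: ids {1} → MAX(plays)=792
  classical: ids {3, 5, 10, 11} → MAX(plays)=6112
  jazz: ids {4, 6, 8} → MAX(plays)=4038
  pop: ids {2, 7, 9} → MAX(plays)=8793

blues | 792 ; classical | 6112 ; jazz | 4038 ; pop | 8793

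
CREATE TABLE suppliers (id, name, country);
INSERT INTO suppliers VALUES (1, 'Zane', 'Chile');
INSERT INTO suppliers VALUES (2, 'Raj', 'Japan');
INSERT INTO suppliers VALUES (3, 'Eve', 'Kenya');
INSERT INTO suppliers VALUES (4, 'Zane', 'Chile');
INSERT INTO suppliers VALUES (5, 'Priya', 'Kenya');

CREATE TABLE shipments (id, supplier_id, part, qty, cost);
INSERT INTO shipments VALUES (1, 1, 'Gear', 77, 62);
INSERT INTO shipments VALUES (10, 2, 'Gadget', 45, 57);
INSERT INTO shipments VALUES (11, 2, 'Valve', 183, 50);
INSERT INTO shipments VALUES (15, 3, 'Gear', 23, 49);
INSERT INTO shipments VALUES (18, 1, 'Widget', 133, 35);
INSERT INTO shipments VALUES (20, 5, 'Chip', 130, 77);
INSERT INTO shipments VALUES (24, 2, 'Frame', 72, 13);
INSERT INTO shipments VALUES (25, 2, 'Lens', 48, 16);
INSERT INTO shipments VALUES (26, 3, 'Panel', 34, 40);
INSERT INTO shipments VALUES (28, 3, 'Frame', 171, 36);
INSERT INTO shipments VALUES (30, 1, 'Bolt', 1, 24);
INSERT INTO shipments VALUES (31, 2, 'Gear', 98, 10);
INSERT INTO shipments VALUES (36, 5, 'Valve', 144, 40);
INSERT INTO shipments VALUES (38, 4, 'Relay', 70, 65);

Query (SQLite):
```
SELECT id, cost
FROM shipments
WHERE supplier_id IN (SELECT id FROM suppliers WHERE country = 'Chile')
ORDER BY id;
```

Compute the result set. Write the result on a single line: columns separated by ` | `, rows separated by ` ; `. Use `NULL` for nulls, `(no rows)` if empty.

Inner query: suppliers.id where country = 'Chile'.
Outer: keep shipments rows whose supplier_id is in that set.
Inner query → {1, 4}

1 | 62 ; 18 | 35 ; 30 | 24 ; 38 | 65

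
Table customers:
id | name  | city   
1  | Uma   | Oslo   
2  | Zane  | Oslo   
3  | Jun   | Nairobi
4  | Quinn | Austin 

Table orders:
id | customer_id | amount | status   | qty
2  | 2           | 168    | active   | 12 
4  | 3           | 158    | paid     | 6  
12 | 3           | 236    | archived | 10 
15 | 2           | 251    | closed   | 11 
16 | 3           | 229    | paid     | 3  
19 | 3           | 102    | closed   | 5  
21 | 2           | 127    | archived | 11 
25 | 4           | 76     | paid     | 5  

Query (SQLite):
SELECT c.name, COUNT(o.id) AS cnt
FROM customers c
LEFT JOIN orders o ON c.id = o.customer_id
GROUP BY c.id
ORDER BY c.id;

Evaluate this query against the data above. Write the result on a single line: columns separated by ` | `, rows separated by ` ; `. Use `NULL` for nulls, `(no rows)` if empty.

Uma | 0 ; Zane | 3 ; Jun | 4 ; Quinn | 1

LEFT JOIN keeps every customers row; unmatched ones get NULL for orders columns.
Group by customers.id and compute COUNT(o.id). COUNT(col) of an all-NULL group is 0.
  1: ids {—} → COUNT(o.id)=0
  2: ids {2, 15, 21} → COUNT(o.id)=3
  3: ids {4, 12, 16, 19} → COUNT(o.id)=4
  4: ids {25} → COUNT(o.id)=1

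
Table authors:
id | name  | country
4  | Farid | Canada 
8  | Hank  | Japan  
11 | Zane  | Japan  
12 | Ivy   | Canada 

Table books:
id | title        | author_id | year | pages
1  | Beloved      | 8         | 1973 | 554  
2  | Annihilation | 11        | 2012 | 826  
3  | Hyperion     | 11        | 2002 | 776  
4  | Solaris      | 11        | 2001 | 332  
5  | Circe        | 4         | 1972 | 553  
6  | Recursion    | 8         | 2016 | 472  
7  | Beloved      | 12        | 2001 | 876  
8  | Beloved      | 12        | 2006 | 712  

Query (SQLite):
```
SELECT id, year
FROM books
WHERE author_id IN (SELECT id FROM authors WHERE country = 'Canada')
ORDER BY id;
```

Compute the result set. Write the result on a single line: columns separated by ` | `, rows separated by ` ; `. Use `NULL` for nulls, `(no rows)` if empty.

5 | 1972 ; 7 | 2001 ; 8 | 2006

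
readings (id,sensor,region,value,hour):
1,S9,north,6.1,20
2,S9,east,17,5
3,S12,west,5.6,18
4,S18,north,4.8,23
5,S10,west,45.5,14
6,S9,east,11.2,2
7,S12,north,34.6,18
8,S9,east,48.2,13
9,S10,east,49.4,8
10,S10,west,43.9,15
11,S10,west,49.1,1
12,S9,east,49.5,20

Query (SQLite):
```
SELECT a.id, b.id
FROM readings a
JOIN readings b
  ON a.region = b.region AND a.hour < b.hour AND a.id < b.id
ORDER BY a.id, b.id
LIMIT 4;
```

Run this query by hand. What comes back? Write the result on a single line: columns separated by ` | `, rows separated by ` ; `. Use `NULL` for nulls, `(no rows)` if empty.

1 | 4 ; 2 | 8 ; 2 | 9 ; 2 | 12

Pairs (a,b) with same region, a.hour < b.hour, a.id < b.id.
region groups: east:{2,6,8,9,12} north:{1,4,7} west:{3,5,10,11}
Ordered by (a.id, b.id); first 4.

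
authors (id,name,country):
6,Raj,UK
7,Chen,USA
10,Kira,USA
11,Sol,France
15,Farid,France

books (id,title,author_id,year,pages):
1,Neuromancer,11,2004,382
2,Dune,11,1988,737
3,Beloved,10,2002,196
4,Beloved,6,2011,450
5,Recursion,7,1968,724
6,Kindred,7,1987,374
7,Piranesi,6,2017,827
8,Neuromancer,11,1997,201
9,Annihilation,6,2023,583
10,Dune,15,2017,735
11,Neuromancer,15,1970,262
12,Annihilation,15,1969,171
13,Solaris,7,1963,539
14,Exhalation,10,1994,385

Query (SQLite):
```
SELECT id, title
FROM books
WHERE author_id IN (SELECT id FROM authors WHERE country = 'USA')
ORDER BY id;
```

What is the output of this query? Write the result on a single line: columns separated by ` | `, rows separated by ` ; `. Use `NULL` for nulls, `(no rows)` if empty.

3 | Beloved ; 5 | Recursion ; 6 | Kindred ; 13 | Solaris ; 14 | Exhalation

Inner query: authors.id where country = 'USA'.
Outer: keep books rows whose author_id is in that set.
Inner query → {7, 10}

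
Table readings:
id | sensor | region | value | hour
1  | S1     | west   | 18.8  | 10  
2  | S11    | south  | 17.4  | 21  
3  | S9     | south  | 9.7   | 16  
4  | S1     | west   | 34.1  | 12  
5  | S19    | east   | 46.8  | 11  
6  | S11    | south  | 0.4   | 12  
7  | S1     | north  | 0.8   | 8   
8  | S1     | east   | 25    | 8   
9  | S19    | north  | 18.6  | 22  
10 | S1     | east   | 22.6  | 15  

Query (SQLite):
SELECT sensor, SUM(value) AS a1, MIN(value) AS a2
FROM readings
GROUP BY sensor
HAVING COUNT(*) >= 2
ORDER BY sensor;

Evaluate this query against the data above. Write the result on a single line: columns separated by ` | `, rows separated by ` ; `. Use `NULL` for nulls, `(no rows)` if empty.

S1 | 101.3 | 0.8 ; S11 | 17.8 | 0.4 ; S19 | 65.4 | 18.6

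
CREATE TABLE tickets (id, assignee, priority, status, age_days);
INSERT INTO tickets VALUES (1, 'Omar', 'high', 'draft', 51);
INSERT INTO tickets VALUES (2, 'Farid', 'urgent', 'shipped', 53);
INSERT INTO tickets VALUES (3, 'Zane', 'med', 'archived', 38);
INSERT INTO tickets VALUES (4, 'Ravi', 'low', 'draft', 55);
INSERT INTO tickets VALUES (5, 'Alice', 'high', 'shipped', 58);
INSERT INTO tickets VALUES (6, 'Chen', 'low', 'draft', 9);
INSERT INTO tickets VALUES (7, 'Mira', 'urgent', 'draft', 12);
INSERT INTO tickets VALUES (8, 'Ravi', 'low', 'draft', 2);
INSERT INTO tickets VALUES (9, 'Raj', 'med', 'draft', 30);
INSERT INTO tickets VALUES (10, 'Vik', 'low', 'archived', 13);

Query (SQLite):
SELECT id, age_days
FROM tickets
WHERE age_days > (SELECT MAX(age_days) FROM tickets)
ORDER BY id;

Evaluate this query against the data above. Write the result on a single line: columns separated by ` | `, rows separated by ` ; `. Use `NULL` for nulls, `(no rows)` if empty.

Scalar subquery: MAX(age_days) over all tickets rows = 58.
Keep rows where age_days > that value.

(no rows)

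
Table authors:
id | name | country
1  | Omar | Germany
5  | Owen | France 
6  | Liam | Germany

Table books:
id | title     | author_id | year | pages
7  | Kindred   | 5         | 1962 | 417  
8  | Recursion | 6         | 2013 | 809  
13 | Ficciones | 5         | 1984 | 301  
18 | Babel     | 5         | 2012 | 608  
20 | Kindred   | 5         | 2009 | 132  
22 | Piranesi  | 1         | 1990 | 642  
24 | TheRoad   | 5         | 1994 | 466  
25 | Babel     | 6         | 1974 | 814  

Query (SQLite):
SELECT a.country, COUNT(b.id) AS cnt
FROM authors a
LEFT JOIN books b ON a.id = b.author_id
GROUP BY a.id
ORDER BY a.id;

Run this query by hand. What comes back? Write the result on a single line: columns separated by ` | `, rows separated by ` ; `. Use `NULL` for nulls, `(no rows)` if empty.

LEFT JOIN keeps every authors row; unmatched ones get NULL for books columns.
Group by authors.id and compute COUNT(b.id). COUNT(col) of an all-NULL group is 0.
  1: ids {22} → COUNT(b.id)=1
  5: ids {7, 13, 18, 20, 24} → COUNT(b.id)=5
  6: ids {8, 25} → COUNT(b.id)=2

Germany | 1 ; France | 5 ; Germany | 2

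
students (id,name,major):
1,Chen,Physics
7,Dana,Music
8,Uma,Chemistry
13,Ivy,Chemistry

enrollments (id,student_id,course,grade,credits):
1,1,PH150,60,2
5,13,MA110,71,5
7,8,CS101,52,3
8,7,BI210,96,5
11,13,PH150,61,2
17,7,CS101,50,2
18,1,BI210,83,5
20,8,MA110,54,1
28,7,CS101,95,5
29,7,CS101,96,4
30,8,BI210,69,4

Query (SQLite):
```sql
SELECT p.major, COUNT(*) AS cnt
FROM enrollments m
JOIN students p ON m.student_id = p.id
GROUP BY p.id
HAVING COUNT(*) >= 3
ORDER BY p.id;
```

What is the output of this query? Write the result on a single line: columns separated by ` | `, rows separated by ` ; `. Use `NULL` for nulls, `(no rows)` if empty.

Music | 4 ; Chemistry | 3

Join each enrollments row to its students via student_id.
Group joined rows by students.id; compute COUNT(*) per group.
HAVING: keep groups with count ≥ 3.
  1: ids {1, 18} → COUNT(*)=2
  7: ids {8, 17, 28, 29} → COUNT(*)=4
  8: ids {7, 20, 30} → COUNT(*)=3
  13: ids {5, 11} → COUNT(*)=2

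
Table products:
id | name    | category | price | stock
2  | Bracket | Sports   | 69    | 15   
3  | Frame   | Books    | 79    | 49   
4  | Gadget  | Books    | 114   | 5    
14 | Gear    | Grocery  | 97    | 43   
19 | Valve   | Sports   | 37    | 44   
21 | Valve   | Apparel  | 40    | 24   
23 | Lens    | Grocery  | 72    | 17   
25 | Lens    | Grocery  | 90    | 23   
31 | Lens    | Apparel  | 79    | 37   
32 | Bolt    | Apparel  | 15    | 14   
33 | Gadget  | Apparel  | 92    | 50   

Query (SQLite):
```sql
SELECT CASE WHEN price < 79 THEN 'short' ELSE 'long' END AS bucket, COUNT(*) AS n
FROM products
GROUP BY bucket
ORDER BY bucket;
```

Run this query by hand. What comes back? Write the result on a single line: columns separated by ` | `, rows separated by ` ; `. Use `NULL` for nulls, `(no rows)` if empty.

Bucket rows by price < 79 → 'short' else 'long'; count each bucket.

long | 6 ; short | 5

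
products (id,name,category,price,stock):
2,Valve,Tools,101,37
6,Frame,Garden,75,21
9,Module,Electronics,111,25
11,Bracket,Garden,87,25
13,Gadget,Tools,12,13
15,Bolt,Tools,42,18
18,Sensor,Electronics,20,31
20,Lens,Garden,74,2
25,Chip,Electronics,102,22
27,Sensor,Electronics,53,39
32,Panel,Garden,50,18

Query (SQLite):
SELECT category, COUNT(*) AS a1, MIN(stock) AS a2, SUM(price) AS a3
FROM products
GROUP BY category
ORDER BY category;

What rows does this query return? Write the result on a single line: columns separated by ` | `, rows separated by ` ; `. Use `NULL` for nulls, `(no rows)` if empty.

Electronics | 4 | 22 | 286 ; Garden | 4 | 2 | 286 ; Tools | 3 | 13 | 155

Group products by category.
Per group compute: COUNT(*), MIN(stock), SUM(price).
  Electronics: ids {9, 18, 25, 27} → COUNT(*)=4, MIN(stock)=22, SUM(price)=286
  Garden: ids {6, 11, 20, 32} → COUNT(*)=4, MIN(stock)=2, SUM(price)=286
  Tools: ids {2, 13, 15} → COUNT(*)=3, MIN(stock)=13, SUM(price)=155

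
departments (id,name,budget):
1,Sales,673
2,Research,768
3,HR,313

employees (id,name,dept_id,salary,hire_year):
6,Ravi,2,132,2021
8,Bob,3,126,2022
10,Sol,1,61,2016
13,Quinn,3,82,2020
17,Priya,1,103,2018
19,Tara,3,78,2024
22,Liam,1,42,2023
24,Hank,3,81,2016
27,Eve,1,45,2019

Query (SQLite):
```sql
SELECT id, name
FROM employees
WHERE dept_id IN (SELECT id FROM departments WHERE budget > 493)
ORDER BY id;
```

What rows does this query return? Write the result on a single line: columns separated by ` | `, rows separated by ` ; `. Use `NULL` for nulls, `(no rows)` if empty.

6 | Ravi ; 10 | Sol ; 17 | Priya ; 22 | Liam ; 27 | Eve

Inner query: departments.id where budget > 493.
Outer: keep employees rows whose dept_id is in that set.
Inner query → {1, 2}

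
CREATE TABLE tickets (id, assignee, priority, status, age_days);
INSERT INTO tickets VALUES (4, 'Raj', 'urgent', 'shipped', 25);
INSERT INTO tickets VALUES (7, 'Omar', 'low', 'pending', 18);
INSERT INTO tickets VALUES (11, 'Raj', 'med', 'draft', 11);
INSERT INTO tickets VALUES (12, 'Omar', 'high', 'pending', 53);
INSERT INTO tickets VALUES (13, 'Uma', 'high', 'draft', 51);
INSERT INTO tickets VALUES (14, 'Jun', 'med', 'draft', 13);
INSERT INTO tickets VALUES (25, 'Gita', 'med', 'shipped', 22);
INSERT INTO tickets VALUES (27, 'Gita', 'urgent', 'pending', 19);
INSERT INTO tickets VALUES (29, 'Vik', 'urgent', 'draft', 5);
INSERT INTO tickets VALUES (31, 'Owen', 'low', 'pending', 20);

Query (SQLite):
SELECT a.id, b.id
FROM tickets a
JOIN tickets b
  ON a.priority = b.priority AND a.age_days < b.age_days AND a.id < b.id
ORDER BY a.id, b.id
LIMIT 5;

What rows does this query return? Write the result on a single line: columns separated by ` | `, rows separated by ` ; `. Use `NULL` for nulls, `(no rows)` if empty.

Pairs (a,b) with same priority, a.age_days < b.age_days, a.id < b.id.
priority groups: high:{12,13} low:{7,31} med:{11,14,25} urgent:{4,27,29}
Ordered by (a.id, b.id); first 5.

7 | 31 ; 11 | 14 ; 11 | 25 ; 14 | 25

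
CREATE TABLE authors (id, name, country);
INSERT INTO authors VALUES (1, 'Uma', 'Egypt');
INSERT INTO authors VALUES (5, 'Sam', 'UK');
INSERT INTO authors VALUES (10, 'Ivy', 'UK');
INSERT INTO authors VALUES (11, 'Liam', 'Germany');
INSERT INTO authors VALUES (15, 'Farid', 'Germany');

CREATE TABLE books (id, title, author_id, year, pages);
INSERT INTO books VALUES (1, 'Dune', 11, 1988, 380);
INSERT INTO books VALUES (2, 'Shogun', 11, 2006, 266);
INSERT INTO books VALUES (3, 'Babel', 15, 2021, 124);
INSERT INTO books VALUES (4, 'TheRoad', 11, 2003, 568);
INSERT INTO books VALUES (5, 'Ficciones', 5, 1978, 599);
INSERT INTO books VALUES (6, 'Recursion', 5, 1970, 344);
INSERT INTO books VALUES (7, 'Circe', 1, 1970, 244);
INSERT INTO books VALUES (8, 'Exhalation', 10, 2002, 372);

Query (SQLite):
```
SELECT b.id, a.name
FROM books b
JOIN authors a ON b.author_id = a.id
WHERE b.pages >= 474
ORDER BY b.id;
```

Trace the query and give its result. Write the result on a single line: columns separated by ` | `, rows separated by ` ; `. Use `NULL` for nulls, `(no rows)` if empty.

4 | Liam ; 5 | Sam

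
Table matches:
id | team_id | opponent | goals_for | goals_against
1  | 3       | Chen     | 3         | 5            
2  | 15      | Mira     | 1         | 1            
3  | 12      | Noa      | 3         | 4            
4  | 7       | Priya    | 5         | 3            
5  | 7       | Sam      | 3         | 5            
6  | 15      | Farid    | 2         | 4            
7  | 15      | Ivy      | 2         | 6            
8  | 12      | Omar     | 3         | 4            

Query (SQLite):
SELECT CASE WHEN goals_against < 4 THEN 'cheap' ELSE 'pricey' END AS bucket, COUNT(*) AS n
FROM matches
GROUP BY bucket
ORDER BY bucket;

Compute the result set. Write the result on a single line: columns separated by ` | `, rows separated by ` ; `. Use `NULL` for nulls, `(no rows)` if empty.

cheap | 2 ; pricey | 6

Bucket rows by goals_against < 4 → 'cheap' else 'pricey'; count each bucket.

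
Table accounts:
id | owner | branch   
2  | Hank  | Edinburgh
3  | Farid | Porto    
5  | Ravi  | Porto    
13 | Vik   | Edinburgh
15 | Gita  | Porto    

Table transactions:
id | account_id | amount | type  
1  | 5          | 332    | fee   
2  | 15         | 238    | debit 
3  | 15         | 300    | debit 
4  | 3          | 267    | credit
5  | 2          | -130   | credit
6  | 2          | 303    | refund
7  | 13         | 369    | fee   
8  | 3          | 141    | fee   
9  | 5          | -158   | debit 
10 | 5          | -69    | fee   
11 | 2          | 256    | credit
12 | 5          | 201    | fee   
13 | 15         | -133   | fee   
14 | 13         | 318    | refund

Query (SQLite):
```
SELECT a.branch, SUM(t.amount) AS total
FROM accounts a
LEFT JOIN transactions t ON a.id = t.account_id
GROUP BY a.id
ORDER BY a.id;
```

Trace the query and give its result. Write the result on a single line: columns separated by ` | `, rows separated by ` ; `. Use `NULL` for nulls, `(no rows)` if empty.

Edinburgh | 429 ; Porto | 408 ; Porto | 306 ; Edinburgh | 687 ; Porto | 405

LEFT JOIN keeps every accounts row; unmatched ones get NULL for transactions columns.
Group by accounts.id and compute SUM(t.amount). SUM over an all-NULL group is NULL.
  2: ids {5, 6, 11} → SUM(t.amount)=429
  3: ids {4, 8} → SUM(t.amount)=408
  5: ids {1, 9, 10, 12} → SUM(t.amount)=306
  13: ids {7, 14} → SUM(t.amount)=687
  15: ids {2, 3, 13} → SUM(t.amount)=405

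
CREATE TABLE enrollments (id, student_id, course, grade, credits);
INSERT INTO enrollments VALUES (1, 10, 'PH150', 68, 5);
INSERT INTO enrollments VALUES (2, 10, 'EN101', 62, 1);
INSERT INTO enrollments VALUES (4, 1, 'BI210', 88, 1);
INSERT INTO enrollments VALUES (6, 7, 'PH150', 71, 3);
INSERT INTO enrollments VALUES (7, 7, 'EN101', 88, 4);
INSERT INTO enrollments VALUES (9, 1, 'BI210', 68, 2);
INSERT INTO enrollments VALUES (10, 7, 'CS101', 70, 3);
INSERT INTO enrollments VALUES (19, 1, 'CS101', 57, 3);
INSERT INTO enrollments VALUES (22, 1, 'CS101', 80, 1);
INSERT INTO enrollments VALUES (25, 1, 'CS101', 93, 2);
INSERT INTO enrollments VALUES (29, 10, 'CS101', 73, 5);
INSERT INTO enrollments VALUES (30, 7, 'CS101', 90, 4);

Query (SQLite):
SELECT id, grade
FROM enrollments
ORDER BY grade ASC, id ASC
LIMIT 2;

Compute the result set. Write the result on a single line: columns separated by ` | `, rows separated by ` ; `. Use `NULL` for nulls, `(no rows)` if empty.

Sort by grade asc, tiebreak id asc: (57, id=19), (62, id=2), (68, id=1), (68, id=9), (70, id=10) …. Take first 2.

19 | 57 ; 2 | 62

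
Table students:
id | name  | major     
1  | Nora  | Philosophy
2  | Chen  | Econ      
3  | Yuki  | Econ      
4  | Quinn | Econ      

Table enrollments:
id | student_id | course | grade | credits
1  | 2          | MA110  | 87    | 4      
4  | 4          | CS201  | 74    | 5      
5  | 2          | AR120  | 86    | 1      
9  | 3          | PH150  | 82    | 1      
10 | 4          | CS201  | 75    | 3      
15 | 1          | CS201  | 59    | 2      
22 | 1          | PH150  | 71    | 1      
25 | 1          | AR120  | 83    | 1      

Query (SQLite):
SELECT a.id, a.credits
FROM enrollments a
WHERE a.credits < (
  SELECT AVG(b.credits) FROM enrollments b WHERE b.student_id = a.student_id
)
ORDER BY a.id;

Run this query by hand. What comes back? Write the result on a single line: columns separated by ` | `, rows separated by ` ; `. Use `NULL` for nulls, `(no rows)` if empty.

For each enrollments row a, compute AVG(credits) over rows sharing a.student_id.
Keep row a if a.credits < that per-group AVG.
  student_id=1: AVG(credits) = 1.333333
  student_id=2: AVG(credits) = 2.5
  student_id=3: AVG(credits) = 1.0
  student_id=4: AVG(credits) = 4.0

5 | 1 ; 10 | 3 ; 22 | 1 ; 25 | 1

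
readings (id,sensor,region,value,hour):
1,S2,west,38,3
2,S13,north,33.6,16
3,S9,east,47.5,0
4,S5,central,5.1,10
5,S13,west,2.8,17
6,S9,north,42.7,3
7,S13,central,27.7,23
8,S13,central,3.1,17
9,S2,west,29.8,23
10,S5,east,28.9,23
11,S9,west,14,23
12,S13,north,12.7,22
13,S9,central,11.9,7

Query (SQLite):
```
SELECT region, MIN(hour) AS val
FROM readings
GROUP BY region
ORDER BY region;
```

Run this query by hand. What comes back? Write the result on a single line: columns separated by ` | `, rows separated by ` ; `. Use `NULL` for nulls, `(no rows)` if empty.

Partition readings by region; compute MIN(hour) within each group.
  central: ids {4, 7, 8, 13} → MIN(hour)=7
  east: ids {3, 10} → MIN(hour)=0
  north: ids {2, 6, 12} → MIN(hour)=3
  west: ids {1, 5, 9, 11} → MIN(hour)=3

central | 7 ; east | 0 ; north | 3 ; west | 3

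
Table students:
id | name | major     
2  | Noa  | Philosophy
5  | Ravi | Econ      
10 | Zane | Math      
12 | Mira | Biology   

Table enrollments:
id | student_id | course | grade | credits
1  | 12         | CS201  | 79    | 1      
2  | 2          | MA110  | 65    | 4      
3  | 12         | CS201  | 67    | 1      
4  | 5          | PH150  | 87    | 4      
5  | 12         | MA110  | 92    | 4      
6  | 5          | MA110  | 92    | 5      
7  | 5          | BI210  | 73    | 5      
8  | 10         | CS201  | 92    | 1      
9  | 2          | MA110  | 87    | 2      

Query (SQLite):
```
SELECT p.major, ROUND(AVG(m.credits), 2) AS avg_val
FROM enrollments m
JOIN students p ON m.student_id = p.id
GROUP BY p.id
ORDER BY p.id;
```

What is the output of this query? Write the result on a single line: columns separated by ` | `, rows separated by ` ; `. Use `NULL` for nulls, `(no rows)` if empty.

Philosophy | 3 ; Econ | 4.67 ; Math | 1 ; Biology | 2

Join each enrollments row to its students via student_id.
Group joined rows by students.id; compute ROUND(AVG(m.credits), 2) per group.
  2: ids {2, 9} → ROUND(AVG(m.credits), 2)=3
  5: ids {4, 6, 7} → ROUND(AVG(m.credits), 2)=4.67
  10: ids {8} → ROUND(AVG(m.credits), 2)=1
  12: ids {1, 3, 5} → ROUND(AVG(m.credits), 2)=2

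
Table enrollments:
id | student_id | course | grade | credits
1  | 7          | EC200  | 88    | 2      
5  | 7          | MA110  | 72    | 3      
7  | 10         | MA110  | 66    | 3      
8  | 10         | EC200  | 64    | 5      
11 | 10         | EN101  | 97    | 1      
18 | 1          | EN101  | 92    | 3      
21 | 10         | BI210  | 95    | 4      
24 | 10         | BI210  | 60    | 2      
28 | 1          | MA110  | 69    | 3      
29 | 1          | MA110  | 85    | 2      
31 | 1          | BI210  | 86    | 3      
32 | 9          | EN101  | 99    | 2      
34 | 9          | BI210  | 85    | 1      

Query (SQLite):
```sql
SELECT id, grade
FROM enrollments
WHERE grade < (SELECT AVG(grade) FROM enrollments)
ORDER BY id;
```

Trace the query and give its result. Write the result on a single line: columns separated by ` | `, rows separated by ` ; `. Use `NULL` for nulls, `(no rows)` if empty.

Scalar subquery: AVG(grade) over all enrollments rows = 81.384615 (≈; comparison uses full precision).
Keep rows where grade < that value.

5 | 72 ; 7 | 66 ; 8 | 64 ; 24 | 60 ; 28 | 69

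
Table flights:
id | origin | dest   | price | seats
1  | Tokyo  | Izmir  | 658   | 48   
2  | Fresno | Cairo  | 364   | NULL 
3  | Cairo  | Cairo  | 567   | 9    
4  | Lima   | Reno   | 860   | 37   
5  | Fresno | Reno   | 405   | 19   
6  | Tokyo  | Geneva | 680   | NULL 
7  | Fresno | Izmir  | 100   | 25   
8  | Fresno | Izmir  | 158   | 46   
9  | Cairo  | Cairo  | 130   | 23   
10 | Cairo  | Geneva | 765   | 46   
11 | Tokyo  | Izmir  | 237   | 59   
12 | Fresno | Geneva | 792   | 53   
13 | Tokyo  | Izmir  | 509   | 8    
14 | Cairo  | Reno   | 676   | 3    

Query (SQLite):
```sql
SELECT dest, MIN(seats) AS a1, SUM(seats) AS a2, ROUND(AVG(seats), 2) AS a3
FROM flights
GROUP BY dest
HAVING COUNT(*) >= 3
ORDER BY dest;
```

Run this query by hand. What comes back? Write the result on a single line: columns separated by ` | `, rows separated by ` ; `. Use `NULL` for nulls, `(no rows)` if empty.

Cairo | 9 | 32 | 16 ; Geneva | 46 | 99 | 49.5 ; Izmir | 8 | 186 | 37.2 ; Reno | 3 | 59 | 19.67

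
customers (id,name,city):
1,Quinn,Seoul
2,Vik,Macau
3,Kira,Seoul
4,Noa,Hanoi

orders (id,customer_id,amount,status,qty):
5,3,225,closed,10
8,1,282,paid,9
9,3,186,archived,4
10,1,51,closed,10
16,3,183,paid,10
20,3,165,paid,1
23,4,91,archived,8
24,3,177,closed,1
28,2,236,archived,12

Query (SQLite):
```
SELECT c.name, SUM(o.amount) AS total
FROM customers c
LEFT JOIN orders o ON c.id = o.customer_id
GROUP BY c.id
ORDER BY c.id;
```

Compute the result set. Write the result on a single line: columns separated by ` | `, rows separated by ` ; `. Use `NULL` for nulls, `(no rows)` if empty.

Quinn | 333 ; Vik | 236 ; Kira | 936 ; Noa | 91

LEFT JOIN keeps every customers row; unmatched ones get NULL for orders columns.
Group by customers.id and compute SUM(o.amount). SUM over an all-NULL group is NULL.
  1: ids {8, 10} → SUM(o.amount)=333
  2: ids {28} → SUM(o.amount)=236
  3: ids {5, 9, 16, 20, 24} → SUM(o.amount)=936
  4: ids {23} → SUM(o.amount)=91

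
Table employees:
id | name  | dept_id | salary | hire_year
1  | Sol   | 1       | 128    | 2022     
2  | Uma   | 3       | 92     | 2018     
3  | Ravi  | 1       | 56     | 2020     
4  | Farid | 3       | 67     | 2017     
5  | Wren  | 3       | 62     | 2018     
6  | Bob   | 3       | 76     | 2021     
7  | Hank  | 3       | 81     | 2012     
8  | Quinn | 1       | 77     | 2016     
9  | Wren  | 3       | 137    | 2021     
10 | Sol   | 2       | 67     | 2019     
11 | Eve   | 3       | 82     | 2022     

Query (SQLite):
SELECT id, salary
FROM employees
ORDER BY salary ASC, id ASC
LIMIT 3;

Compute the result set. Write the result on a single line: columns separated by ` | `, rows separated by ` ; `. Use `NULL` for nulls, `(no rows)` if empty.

3 | 56 ; 5 | 62 ; 4 | 67

Sort by salary asc, tiebreak id asc: (56, id=3), (62, id=5), (67, id=4), (67, id=10), (76, id=6), (77, id=8) …. Take first 3.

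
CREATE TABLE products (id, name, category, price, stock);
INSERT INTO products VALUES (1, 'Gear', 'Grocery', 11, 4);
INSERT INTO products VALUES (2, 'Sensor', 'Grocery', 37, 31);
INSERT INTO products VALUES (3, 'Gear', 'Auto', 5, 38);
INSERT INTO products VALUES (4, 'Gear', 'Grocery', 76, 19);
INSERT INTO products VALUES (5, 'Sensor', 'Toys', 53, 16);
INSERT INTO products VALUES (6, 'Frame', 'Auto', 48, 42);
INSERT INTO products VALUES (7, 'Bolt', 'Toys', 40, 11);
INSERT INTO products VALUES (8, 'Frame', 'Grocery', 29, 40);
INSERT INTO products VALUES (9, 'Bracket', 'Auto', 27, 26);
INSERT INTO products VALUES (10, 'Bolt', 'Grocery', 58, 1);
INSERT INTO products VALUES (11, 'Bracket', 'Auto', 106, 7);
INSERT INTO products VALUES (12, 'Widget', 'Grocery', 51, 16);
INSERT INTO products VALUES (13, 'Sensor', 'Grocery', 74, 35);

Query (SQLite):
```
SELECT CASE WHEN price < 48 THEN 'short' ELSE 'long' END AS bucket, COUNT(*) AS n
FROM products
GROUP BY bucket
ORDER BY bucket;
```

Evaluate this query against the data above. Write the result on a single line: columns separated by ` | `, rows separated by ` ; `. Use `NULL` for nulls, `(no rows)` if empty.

long | 7 ; short | 6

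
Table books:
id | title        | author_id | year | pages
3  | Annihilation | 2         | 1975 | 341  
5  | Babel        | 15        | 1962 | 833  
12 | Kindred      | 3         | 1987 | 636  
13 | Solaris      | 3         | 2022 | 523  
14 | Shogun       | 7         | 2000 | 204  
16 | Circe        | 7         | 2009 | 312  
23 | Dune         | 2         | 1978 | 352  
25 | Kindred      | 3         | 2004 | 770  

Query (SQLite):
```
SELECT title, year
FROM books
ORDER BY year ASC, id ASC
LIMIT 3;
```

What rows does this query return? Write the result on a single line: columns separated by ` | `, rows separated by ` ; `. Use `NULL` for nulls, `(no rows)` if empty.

Sort by year asc, tiebreak id asc: (1962, id=5), (1975, id=3), (1978, id=23), (1987, id=12), (2000, id=14), (2004, id=25) …. Take first 3.

Babel | 1962 ; Annihilation | 1975 ; Dune | 1978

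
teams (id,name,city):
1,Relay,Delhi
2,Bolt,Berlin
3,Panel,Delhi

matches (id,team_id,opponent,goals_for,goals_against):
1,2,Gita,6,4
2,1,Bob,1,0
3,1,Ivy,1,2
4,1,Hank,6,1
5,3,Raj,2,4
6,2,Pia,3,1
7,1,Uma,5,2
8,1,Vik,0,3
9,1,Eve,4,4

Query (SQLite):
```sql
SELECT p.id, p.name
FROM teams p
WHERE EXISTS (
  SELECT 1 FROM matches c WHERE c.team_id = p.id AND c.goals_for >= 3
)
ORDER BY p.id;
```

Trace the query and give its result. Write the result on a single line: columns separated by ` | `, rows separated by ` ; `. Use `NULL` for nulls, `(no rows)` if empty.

1 | Relay ; 2 | Bolt

For each teams row, check whether any matches with matching team_id has goals_for >= 3.
Keep rows where that is true.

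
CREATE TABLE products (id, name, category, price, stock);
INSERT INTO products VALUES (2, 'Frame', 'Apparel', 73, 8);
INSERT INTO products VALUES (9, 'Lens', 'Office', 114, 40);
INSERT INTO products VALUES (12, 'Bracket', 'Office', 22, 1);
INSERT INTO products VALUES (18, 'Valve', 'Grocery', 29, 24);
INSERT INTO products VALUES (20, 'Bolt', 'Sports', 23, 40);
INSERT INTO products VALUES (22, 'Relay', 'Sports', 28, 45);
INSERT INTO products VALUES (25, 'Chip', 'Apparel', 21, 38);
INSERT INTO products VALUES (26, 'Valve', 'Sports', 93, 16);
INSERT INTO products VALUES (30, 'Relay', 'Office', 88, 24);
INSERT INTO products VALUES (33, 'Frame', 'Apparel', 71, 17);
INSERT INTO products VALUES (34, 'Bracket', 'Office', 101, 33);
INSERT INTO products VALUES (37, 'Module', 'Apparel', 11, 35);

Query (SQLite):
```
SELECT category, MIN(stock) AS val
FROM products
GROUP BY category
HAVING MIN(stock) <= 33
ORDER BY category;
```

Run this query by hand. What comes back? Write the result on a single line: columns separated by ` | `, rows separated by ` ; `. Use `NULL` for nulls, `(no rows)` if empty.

Apparel | 8 ; Grocery | 24 ; Office | 1 ; Sports | 16

Partition products by category; compute MIN(stock) within each group.
HAVING: keep groups where MIN(stock) <= 33.
  Apparel: ids {2, 25, 33, 37} → MIN(stock)=8
  Grocery: ids {18} → MIN(stock)=24
  Office: ids {9, 12, 30, 34} → MIN(stock)=1
  Sports: ids {20, 22, 26} → MIN(stock)=16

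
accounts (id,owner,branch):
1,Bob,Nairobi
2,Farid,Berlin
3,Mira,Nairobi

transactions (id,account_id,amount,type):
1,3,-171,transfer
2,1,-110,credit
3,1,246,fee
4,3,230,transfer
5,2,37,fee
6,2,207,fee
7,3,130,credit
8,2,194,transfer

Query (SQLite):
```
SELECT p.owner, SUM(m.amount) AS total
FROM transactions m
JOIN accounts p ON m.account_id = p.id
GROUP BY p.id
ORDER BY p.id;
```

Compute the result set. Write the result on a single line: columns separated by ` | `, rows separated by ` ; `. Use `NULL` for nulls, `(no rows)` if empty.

Join each transactions row to its accounts via account_id.
Group joined rows by accounts.id; compute SUM(m.amount) per group.
  1: ids {2, 3} → SUM(m.amount)=136
  2: ids {5, 6, 8} → SUM(m.amount)=438
  3: ids {1, 4, 7} → SUM(m.amount)=189

Bob | 136 ; Farid | 438 ; Mira | 189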